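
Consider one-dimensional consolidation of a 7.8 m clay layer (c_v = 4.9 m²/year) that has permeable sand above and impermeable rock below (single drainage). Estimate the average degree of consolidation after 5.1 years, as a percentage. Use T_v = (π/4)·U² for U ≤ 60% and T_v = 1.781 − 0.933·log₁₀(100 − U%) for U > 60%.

Drainage path length: H_d = H = 7.8 m (single drainage).
T_v = c_v·t/H_d² = 4.9×5.1/7.8² = 0.41075.
T_v = 0.41075 corresponds to the U > 60% branch:
U = 1 − 10^((1.781 − T_v)/0.933)/100 = 0.7058

U ≈ 70.6 %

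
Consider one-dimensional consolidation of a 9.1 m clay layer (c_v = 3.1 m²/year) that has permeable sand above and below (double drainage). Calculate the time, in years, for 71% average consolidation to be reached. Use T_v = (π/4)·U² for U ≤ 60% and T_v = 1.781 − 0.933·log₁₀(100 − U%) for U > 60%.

Drainage path length: H_d = H/2 = 4.55 m (double drainage).
U > 60%: T_v = 1.781 − 0.933·log₁₀(100 − 71) = 0.41658.
t = T_v·H_d²/c_v = 0.41658×4.55²/3.1 = 2.782 years.

t ≈ 2.78 years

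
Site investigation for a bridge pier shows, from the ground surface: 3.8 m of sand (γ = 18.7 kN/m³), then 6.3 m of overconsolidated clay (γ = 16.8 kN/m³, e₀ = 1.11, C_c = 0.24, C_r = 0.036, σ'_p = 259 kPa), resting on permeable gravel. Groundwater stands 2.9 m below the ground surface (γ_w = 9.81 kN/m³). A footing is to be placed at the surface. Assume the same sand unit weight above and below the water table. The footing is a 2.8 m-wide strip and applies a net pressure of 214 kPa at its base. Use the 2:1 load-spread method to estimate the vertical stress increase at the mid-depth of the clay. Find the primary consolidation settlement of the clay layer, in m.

Mid-depth of clay below the ground surface: z = 3.8 + 6.3/2 = 6.95 m.
Total vertical stress at mid-clay: σ_v = 18.7×3.8 + 16.8×3.15 = 123.98 kPa.
Pore pressure: u = 9.81×(6.95 − 2.9) = 39.73 kPa.
Initial effective stress: σ'_0 = σ_v − u = 123.98 − 39.73 = 84.25 kPa.
Stress increase at mid-clay by the 2:1 spreading method:
Δσ = qB/(B+z) = 214×2.8/(2.8+6.95) = 61.456 kPa
Final effective stress: σ'_f = 84.25 + 61.456 = 145.71 kPa.
σ'_f = 145.71 ≤ σ'_p = 259 kPa, so the clay remains overconsolidated and only the recompression index applies:
S_c = C_r·H/(1+e₀)·log₁₀(σ'_f/σ'_0) = 0.036×6.3/2.11×log₁₀(145.71/84.25)
    = 0.10749 × 0.23792 = 0.02557 m

S_c ≈ 0.0256 m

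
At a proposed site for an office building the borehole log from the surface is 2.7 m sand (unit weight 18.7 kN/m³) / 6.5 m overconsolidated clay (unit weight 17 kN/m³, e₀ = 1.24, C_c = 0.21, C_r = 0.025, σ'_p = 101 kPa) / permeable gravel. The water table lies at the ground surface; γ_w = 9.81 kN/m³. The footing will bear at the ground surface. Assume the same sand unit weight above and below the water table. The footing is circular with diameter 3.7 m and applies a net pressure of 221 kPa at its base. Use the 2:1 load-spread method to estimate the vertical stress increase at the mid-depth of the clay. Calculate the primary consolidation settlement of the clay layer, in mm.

S_c ≈ 16.5 mm

Mid-depth of clay below the ground surface: z = 2.7 + 6.5/2 = 5.95 m.
Total vertical stress at mid-clay: σ_v = 18.7×2.7 + 17×3.25 = 105.74 kPa.
Pore pressure: u = 9.81×(5.95 − 0) = 58.37 kPa.
Initial effective stress: σ'_0 = σ_v − u = 105.74 − 58.37 = 47.37 kPa.
Stress increase at mid-clay by the 2:1 spreading method:
Δσ ≈ qD²/(D+z)² = 221×3.7²/(3.7+5.95)² = 32.489 kPa
Final effective stress: σ'_f = 47.37 + 32.489 = 79.859 kPa.
σ'_f = 79.859 ≤ σ'_p = 101 kPa, so the clay remains overconsolidated and only the recompression index applies:
S_c = C_r·H/(1+e₀)·log₁₀(σ'_f/σ'_0) = 0.025×6.5/2.24×log₁₀(79.859/47.37)
    = 0.072545 × 0.22682 = 0.01645 m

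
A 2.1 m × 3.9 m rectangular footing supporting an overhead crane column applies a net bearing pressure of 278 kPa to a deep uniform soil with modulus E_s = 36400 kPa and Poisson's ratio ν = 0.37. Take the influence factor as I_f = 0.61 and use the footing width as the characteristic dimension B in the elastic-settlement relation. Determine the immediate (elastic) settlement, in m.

Immediate (elastic) settlement: S_e = q·B·(1−ν²)/E_s · I_f.
S_e = 278 × 2.1 × (1 − 0.37²) / 36400 × 0.61
    = 278 × 2.1 × 0.8631 / 36400 × 0.61
    = 0.008444 m

S_e ≈ 0.00844 m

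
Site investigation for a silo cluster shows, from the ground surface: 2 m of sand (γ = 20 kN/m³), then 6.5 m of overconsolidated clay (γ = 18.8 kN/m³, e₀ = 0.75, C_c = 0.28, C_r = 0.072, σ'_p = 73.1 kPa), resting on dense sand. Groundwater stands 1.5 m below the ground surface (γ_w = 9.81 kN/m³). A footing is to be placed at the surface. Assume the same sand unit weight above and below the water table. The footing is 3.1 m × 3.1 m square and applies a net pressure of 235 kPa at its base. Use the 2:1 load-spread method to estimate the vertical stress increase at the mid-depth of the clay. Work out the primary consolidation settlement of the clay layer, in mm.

S_c ≈ 141 mm

Mid-depth of clay below the ground surface: z = 2 + 6.5/2 = 5.25 m.
Total vertical stress at mid-clay: σ_v = 20×2 + 18.8×3.25 = 101.1 kPa.
Pore pressure: u = 9.81×(5.25 − 1.5) = 36.788 kPa.
Initial effective stress: σ'_0 = σ_v − u = 101.1 − 36.788 = 64.312 kPa.
Stress increase at mid-clay by the 2:1 spreading method:
Δσ = qBL/((B+z)(L+z)) = 235×3.1×3.1/((3.1+5.25)(3.1+5.25)) = 32.391 kPa
Final effective stress: σ'_f = 64.312 + 32.391 = 96.703 kPa.
σ'_f = 96.703 > σ'_p = 73.1 kPa, so the stress path crosses the preconsolidation pressure — recompression up to σ'_p, then virgin compression beyond:
S_c = H/(1+e₀)·[C_r·log₁₀(σ'_p/σ'_0) + C_c·log₁₀(σ'_f/σ'_p)]
    = 6.5/1.75 × [0.072×log₁₀(73.1/64.312) + 0.28×log₁₀(96.703/73.1)]
    = 3.7143 × [0.004005 + 0.034026] = 0.1413 m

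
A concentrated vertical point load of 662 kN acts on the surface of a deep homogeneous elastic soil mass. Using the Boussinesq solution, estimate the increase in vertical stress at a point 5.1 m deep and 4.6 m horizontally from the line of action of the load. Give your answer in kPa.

Boussinesq vertical stress below a point load on an elastic half-space:
Δσ_z = 3P/(2πz²) · [1 + (r/z)²]^(−5/2)
r/z = 4.6/5.1 = 0.90196; [1+(r/z)²]^(−5/2) = 0.22578.
Δσ_z = 3×662/(2π×5.1²) × 0.22578 = 12.152 × 0.22578 = 2.744 kPa

Δσ_z ≈ 2.74 kPa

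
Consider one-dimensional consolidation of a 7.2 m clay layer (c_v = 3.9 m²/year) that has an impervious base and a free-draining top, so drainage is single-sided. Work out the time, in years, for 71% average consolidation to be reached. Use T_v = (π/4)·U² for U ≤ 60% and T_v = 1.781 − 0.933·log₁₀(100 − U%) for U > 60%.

t ≈ 5.54 years

Drainage path length: H_d = H = 7.2 m (single drainage).
U > 60%: T_v = 1.781 − 0.933·log₁₀(100 − 71) = 0.41658.
t = T_v·H_d²/c_v = 0.41658×7.2²/3.9 = 5.537 years.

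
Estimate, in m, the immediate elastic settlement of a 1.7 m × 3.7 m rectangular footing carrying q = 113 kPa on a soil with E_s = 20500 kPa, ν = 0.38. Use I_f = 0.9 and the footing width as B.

S_e ≈ 0.00722 m

Immediate (elastic) settlement: S_e = q·B·(1−ν²)/E_s · I_f.
S_e = 113 × 1.7 × (1 − 0.38²) / 20500 × 0.9
    = 113 × 1.7 × 0.8556 / 20500 × 0.9
    = 0.007216 m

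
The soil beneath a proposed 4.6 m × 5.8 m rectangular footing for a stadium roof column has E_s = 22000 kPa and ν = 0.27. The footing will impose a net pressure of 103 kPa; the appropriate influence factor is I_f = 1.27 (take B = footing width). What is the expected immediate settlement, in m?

S_e ≈ 0.0254 m

Immediate (elastic) settlement: S_e = q·B·(1−ν²)/E_s · I_f.
S_e = 103 × 4.6 × (1 − 0.27²) / 22000 × 1.27
    = 103 × 4.6 × 0.9271 / 22000 × 1.27
    = 0.02536 m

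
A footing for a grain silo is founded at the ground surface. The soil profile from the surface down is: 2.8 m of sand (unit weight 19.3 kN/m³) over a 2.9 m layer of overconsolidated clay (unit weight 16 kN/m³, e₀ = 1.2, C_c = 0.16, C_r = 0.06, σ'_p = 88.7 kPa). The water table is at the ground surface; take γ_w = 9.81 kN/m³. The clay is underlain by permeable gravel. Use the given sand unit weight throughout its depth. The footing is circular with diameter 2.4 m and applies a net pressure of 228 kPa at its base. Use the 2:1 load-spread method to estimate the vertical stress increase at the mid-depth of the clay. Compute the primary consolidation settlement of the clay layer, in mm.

Mid-depth of clay below the ground surface: z = 2.8 + 2.9/2 = 4.25 m.
Total vertical stress at mid-clay: σ_v = 19.3×2.8 + 16×1.45 = 77.24 kPa.
Pore pressure: u = 9.81×(4.25 − 0) = 41.693 kPa.
Initial effective stress: σ'_0 = σ_v − u = 77.24 − 41.693 = 35.547 kPa.
Stress increase at mid-clay by the 2:1 spreading method:
Δσ ≈ qD²/(D+z)² = 228×2.4²/(2.4+4.25)² = 29.697 kPa
Final effective stress: σ'_f = 35.547 + 29.697 = 65.244 kPa.
σ'_f = 65.244 ≤ σ'_p = 88.7 kPa, so the clay remains overconsolidated and only the recompression index applies:
S_c = C_r·H/(1+e₀)·log₁₀(σ'_f/σ'_0) = 0.06×2.9/2.2×log₁₀(65.244/35.547)
    = 0.079092 × 0.26374 = 0.02086 m

S_c ≈ 20.9 mm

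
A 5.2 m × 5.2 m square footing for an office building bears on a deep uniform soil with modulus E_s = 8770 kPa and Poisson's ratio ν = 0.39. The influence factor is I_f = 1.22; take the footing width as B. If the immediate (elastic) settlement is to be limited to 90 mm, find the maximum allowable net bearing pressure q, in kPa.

S_e = q·B·(1−ν²)/E_s · I_f  ⇒  q = S_e·E_s / (B·(1−ν²)·I_f).
q = 0.09 × 8770 / (5.2 × 0.8479 × 1.22) = 146.7 kPa

q ≈ 147 kPa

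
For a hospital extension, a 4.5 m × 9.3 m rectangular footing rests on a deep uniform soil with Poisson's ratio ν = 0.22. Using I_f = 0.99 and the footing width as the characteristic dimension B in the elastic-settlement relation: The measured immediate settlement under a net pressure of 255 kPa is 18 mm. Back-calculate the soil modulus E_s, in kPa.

E_s ≈ 60100 kPa

S_e = q·B·(1−ν²)/E_s · I_f  ⇒  E_s = q·B·(1−ν²)·I_f / S_e.
E_s = 255 × 4.5 × 0.9516 × 0.99 / 0.018 = 60060 kPa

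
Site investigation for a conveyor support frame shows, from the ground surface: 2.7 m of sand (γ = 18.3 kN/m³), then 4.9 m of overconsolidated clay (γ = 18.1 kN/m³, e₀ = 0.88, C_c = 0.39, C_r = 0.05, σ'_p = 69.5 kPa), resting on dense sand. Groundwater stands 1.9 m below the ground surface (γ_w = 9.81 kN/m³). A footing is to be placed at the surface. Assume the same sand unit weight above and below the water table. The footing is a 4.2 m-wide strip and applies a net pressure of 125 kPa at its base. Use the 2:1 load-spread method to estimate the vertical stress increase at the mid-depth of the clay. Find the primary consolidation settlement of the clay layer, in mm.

Mid-depth of clay below the ground surface: z = 2.7 + 4.9/2 = 5.15 m.
Total vertical stress at mid-clay: σ_v = 18.3×2.7 + 18.1×2.45 = 93.755 kPa.
Pore pressure: u = 9.81×(5.15 − 1.9) = 31.883 kPa.
Initial effective stress: σ'_0 = σ_v − u = 93.755 − 31.883 = 61.872 kPa.
Stress increase at mid-clay by the 2:1 spreading method:
Δσ = qB/(B+z) = 125×4.2/(4.2+5.15) = 56.15 kPa
Final effective stress: σ'_f = 61.872 + 56.15 = 118.02 kPa.
σ'_f = 118.02 > σ'_p = 69.5 kPa, so the stress path crosses the preconsolidation pressure — recompression up to σ'_p, then virgin compression beyond:
S_c = H/(1+e₀)·[C_r·log₁₀(σ'_p/σ'_0) + C_c·log₁₀(σ'_f/σ'_p)]
    = 4.9/1.88 × [0.05×log₁₀(69.5/61.872) + 0.39×log₁₀(118.02/69.5)]
    = 2.6064 × [0.0025245 + 0.089689] = 0.2403 m

S_c ≈ 240 mm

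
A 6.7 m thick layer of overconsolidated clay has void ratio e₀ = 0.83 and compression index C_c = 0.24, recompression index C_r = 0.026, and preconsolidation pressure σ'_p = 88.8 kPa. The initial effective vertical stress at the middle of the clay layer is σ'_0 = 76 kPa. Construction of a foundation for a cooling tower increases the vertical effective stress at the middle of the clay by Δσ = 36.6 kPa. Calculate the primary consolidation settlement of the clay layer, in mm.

Final effective stress: σ'_f = 76 + 36.6 = 112.6 kPa.
σ'_f = 112.6 > σ'_p = 88.8 kPa, so the stress path crosses the preconsolidation pressure — recompression up to σ'_p, then virgin compression beyond:
S_c = H/(1+e₀)·[C_r·log₁₀(σ'_p/σ'_0) + C_c·log₁₀(σ'_f/σ'_p)]
    = 6.7/1.83 × [0.026×log₁₀(88.8/76) + 0.24×log₁₀(112.6/88.8)]
    = 3.6612 × [0.0017576 + 0.02475] = 0.09705 m

S_c ≈ 97 mm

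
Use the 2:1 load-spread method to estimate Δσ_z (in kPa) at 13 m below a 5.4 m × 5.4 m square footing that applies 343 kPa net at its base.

By the 2:1 method the load spreads at 1 horizontal : 2 vertical, so at depth z the loaded area has grown by z in each plan dimension:
Δσ = qBL/((B+z)(L+z)) = 343×5.4×5.4/((5.4+13)(5.4+13)) = 29.542 kPa

Δσ_z ≈ 29.5 kPa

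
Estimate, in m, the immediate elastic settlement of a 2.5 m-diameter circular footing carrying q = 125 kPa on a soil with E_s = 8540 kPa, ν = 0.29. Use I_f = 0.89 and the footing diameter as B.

S_e ≈ 0.0298 m

Immediate (elastic) settlement: S_e = q·B·(1−ν²)/E_s · I_f.
S_e = 125 × 2.5 × (1 − 0.29²) / 8540 × 0.89
    = 125 × 2.5 × 0.9159 / 8540 × 0.89
    = 0.02983 m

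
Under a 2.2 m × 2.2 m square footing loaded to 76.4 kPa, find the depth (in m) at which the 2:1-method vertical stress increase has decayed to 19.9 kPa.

2:1 spreading — at depth z the loaded area has grown by z in each plan dimension:
qB²/(B+z)² = Δσ_z ⇒ z = B(√(q/Δσ_z) − 1) = 2.2×(√(76.4/19.9) − 1) = 2.111 m

z ≈ 2.11 m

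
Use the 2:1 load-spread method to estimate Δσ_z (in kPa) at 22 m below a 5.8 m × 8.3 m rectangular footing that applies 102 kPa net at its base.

Δσ_z ≈ 5.83 kPa

By the 2:1 method the load spreads at 1 horizontal : 2 vertical, so at depth z the loaded area has grown by z in each plan dimension:
Δσ = qBL/((B+z)(L+z)) = 102×5.8×8.3/((5.8+22)(8.3+22)) = 5.8293 kPa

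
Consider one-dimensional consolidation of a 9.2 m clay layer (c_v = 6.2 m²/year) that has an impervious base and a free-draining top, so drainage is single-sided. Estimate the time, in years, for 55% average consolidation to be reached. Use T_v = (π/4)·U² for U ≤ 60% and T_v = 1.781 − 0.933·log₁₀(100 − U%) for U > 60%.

Drainage path length: H_d = H = 9.2 m (single drainage).
U ≤ 60%: T_v = (π/4)·U² = (π/4)×0.55² = 0.23758.
t = T_v·H_d²/c_v = 0.23758×9.2²/6.2 = 3.243 years.

t ≈ 3.24 years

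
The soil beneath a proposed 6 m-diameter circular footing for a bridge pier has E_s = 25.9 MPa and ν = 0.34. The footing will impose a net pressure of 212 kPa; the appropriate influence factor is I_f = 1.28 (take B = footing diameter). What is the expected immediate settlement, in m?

Immediate (elastic) settlement: S_e = q·B·(1−ν²)/E_s · I_f.
E_s = 25.9 MPa = 25900 kPa.
S_e = 212 × 6 × (1 − 0.34²) / 25900 × 1.28
    = 212 × 6 × 0.8844 / 25900 × 1.28
    = 0.0556 m

S_e ≈ 0.0556 m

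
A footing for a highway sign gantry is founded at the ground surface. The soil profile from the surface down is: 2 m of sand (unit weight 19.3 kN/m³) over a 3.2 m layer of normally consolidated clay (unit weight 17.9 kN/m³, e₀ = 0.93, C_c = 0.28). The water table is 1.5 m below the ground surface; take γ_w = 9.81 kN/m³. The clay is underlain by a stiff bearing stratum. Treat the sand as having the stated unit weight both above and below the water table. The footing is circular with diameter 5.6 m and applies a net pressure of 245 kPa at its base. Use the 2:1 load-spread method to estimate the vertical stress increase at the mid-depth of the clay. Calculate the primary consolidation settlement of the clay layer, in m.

S_c ≈ 0.218 m

Mid-depth of clay below the ground surface: z = 2 + 3.2/2 = 3.6 m.
Total vertical stress at mid-clay: σ_v = 19.3×2 + 17.9×1.6 = 67.24 kPa.
Pore pressure: u = 9.81×(3.6 − 1.5) = 20.601 kPa.
Initial effective stress: σ'_0 = σ_v − u = 67.24 − 20.601 = 46.639 kPa.
Stress increase at mid-clay by the 2:1 spreading method:
Δσ ≈ qD²/(D+z)² = 245×5.6²/(5.6+3.6)² = 90.775 kPa
Final effective stress: σ'_f = σ'_0 + Δσ = 46.639 + 90.775 = 137.41 kPa.
Normally consolidated clay, so the full stress increment lies on the virgin compression line:
S_c = C_c·H/(1+e₀)·log₁₀(σ'_f/σ'_0) = 0.28×3.2/(1+0.93)×log₁₀(137.41/46.639)
    = 0.46425 × 0.46927 = 0.2179 m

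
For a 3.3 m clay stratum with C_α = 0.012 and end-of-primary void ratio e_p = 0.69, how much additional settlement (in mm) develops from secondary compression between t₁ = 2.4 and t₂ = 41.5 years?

S_s ≈ 29 mm

Secondary compression: S_s = C_α·H/(1+e_p)·log₁₀(t₂/t₁)
S_s = 0.012×3.3/(1+0.69)×log₁₀(41.5/2.4)
    = 0.02343 × 1.238 = 0.029 m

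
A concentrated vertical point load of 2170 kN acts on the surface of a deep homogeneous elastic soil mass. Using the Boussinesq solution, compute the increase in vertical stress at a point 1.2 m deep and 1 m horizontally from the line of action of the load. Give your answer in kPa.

Δσ_z ≈ 193 kPa

Boussinesq vertical stress below a point load on an elastic half-space:
Δσ_z = 3P/(2πz²) · [1 + (r/z)²]^(−5/2)
r/z = 1/1.2 = 0.83333; [1+(r/z)²]^(−5/2) = 0.26757.
Δσ_z = 3×2170/(2π×1.2²) × 0.26757 = 719.51 × 0.26757 = 192.5 kPa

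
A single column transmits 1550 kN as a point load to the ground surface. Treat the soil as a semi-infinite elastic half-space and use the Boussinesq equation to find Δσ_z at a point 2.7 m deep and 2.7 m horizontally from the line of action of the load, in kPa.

Boussinesq vertical stress below a point load on an elastic half-space:
Δσ_z = 3P/(2πz²) · [1 + (r/z)²]^(−5/2)
r/z = 2.7/2.7 = 1; [1+(r/z)²]^(−5/2) = 0.17678.
Δσ_z = 3×1550/(2π×2.7²) × 0.17678 = 101.52 × 0.17678 = 17.95 kPa

Δσ_z ≈ 17.9 kPa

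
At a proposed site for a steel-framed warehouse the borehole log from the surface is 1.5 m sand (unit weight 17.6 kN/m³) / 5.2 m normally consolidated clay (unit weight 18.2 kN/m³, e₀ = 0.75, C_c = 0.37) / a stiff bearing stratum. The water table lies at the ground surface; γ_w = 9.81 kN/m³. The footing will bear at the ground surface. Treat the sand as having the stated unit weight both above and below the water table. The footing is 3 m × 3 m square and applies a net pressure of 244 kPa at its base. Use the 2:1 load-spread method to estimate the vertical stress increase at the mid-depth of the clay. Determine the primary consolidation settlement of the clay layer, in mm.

Mid-depth of clay below the ground surface: z = 1.5 + 5.2/2 = 4.1 m.
Total vertical stress at mid-clay: σ_v = 17.6×1.5 + 18.2×2.6 = 73.72 kPa.
Pore pressure: u = 9.81×(4.1 − 0) = 40.221 kPa.
Initial effective stress: σ'_0 = σ_v − u = 73.72 − 40.221 = 33.499 kPa.
Stress increase at mid-clay by the 2:1 spreading method:
Δσ = qBL/((B+z)(L+z)) = 244×3×3/((3+4.1)(3+4.1)) = 43.563 kPa
Final effective stress: σ'_f = σ'_0 + Δσ = 33.499 + 43.563 = 77.062 kPa.
Normally consolidated clay, so the full stress increment lies on the virgin compression line:
S_c = C_c·H/(1+e₀)·log₁₀(σ'_f/σ'_0) = 0.37×5.2/(1+0.75)×log₁₀(77.062/33.499)
    = 1.0994 × 0.36181 = 0.3978 m

S_c ≈ 398 mm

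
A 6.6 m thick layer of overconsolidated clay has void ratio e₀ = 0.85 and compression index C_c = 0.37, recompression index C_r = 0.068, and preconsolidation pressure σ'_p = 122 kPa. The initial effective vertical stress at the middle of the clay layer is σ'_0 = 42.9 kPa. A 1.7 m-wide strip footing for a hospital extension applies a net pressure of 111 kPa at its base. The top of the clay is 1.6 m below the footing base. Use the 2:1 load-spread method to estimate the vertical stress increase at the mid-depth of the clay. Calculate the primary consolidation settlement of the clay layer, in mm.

S_c ≈ 53.8 mm

Mid-depth of clay below the footing base: z = 1.6 + 6.6/2 = 4.9 m.
Stress increase at mid-clay by the 2:1 spreading method:
Δσ = qB/(B+z) = 111×1.7/(1.7+4.9) = 28.591 kPa
Final effective stress: σ'_f = 42.9 + 28.591 = 71.491 kPa.
σ'_f = 71.491 ≤ σ'_p = 122 kPa, so the clay remains overconsolidated and only the recompression index applies:
S_c = C_r·H/(1+e₀)·log₁₀(σ'_f/σ'_0) = 0.068×6.6/1.85×log₁₀(71.491/42.9)
    = 0.2426 × 0.22179 = 0.05381 m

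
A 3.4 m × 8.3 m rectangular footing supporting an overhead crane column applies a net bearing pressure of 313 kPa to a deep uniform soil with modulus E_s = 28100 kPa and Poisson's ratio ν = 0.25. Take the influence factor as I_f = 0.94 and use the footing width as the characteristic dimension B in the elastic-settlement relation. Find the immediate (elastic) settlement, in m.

Immediate (elastic) settlement: S_e = q·B·(1−ν²)/E_s · I_f.
S_e = 313 × 3.4 × (1 − 0.25²) / 28100 × 0.94
    = 313 × 3.4 × 0.9375 / 28100 × 0.94
    = 0.03337 m

S_e ≈ 0.0334 m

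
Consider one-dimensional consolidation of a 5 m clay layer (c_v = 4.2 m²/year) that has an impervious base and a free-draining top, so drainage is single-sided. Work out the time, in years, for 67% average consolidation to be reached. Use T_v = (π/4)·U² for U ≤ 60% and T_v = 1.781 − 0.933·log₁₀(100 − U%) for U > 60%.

t ≈ 2.17 years

Drainage path length: H_d = H = 5 m (single drainage).
U > 60%: T_v = 1.781 − 0.933·log₁₀(100 − 67) = 0.36423.
t = T_v·H_d²/c_v = 0.36423×5²/4.2 = 2.168 years.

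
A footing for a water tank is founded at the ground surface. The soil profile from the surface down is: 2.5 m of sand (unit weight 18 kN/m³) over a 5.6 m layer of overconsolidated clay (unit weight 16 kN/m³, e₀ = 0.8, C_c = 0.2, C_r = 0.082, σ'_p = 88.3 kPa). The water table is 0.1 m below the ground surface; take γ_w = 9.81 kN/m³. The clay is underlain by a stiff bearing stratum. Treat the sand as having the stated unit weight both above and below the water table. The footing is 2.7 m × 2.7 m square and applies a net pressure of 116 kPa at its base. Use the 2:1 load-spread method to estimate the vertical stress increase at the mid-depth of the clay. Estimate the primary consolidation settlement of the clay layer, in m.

Mid-depth of clay below the ground surface: z = 2.5 + 5.6/2 = 5.3 m.
Total vertical stress at mid-clay: σ_v = 18×2.5 + 16×2.8 = 89.8 kPa.
Pore pressure: u = 9.81×(5.3 − 0.1) = 51.012 kPa.
Initial effective stress: σ'_0 = σ_v − u = 89.8 − 51.012 = 38.788 kPa.
Stress increase at mid-clay by the 2:1 spreading method:
Δσ = qBL/((B+z)(L+z)) = 116×2.7×2.7/((2.7+5.3)(2.7+5.3)) = 13.213 kPa
Final effective stress: σ'_f = 38.788 + 13.213 = 52.001 kPa.
σ'_f = 52.001 ≤ σ'_p = 88.3 kPa, so the clay remains overconsolidated and only the recompression index applies:
S_c = C_r·H/(1+e₀)·log₁₀(σ'_f/σ'_0) = 0.082×5.6/1.8×log₁₀(52.001/38.788)
    = 0.25511 × 0.12731 = 0.03248 m

S_c ≈ 0.0325 m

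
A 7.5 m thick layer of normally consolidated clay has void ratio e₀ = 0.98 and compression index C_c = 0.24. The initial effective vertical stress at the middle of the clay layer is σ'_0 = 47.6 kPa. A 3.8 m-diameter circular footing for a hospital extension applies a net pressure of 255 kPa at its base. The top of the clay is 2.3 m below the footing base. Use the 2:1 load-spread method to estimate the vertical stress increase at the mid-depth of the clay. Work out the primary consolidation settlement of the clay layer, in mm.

Mid-depth of clay below the footing base: z = 2.3 + 7.5/2 = 6.05 m.
Stress increase at mid-clay by the 2:1 spreading method:
Δσ ≈ qD²/(D+z)² = 255×3.8²/(3.8+6.05)² = 37.952 kPa
Final effective stress: σ'_f = σ'_0 + Δσ = 47.6 + 37.952 = 85.552 kPa.
Normally consolidated clay, so the full stress increment lies on the virgin compression line:
S_c = C_c·H/(1+e₀)·log₁₀(σ'_f/σ'_0) = 0.24×7.5/(1+0.98)×log₁₀(85.552/47.6)
    = 0.90909 × 0.25462 = 0.2315 m

S_c ≈ 231 mm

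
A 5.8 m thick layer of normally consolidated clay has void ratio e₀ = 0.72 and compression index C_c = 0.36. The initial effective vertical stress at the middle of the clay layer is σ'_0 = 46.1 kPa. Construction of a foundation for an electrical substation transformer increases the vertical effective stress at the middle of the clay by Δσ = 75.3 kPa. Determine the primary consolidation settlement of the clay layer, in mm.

Final effective stress: σ'_f = σ'_0 + Δσ = 46.1 + 75.3 = 121.4 kPa.
Normally consolidated clay, so the full stress increment lies on the virgin compression line:
S_c = C_c·H/(1+e₀)·log₁₀(σ'_f/σ'_0) = 0.36×5.8/(1+0.72)×log₁₀(121.4/46.1)
    = 1.214 × 0.42052 = 0.5105 m

S_c ≈ 511 mm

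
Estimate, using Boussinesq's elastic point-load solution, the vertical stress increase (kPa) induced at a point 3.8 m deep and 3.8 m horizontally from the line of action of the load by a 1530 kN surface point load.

Boussinesq vertical stress below a point load on an elastic half-space:
Δσ_z = 3P/(2πz²) · [1 + (r/z)²]^(−5/2)
r/z = 3.8/3.8 = 1; [1+(r/z)²]^(−5/2) = 0.17678.
Δσ_z = 3×1530/(2π×3.8²) × 0.17678 = 50.59 × 0.17678 = 8.943 kPa

Δσ_z ≈ 8.94 kPa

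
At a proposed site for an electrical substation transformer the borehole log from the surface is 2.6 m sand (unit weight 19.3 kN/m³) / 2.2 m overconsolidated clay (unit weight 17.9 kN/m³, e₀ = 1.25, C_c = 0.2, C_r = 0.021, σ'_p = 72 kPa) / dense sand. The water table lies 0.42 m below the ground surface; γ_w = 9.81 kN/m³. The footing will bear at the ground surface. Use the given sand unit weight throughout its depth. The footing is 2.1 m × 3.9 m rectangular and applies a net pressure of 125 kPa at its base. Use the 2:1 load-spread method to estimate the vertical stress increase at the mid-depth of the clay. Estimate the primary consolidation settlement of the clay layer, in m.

S_c ≈ 0.00428 m

Mid-depth of clay below the ground surface: z = 2.6 + 2.2/2 = 3.7 m.
Total vertical stress at mid-clay: σ_v = 19.3×2.6 + 17.9×1.1 = 69.87 kPa.
Pore pressure: u = 9.81×(3.7 − 0.42) = 32.177 kPa.
Initial effective stress: σ'_0 = σ_v − u = 69.87 − 32.177 = 37.693 kPa.
Stress increase at mid-clay by the 2:1 spreading method:
Δσ = qBL/((B+z)(L+z)) = 125×2.1×3.9/((2.1+3.7)(3.9+3.7)) = 23.225 kPa
Final effective stress: σ'_f = 37.693 + 23.225 = 60.918 kPa.
σ'_f = 60.918 ≤ σ'_p = 72 kPa, so the clay remains overconsolidated and only the recompression index applies:
S_c = C_r·H/(1+e₀)·log₁₀(σ'_f/σ'_0) = 0.021×2.2/2.25×log₁₀(60.918/37.693)
    = 0.020533 × 0.20848 = 0.004281 m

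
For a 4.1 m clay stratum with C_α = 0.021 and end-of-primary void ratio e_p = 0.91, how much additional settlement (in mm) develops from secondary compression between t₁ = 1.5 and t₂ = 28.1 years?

S_s ≈ 57.4 mm

Secondary compression: S_s = C_α·H/(1+e_p)·log₁₀(t₂/t₁)
S_s = 0.021×4.1/(1+0.91)×log₁₀(28.1/1.5)
    = 0.04508 × 1.273 = 0.05737 m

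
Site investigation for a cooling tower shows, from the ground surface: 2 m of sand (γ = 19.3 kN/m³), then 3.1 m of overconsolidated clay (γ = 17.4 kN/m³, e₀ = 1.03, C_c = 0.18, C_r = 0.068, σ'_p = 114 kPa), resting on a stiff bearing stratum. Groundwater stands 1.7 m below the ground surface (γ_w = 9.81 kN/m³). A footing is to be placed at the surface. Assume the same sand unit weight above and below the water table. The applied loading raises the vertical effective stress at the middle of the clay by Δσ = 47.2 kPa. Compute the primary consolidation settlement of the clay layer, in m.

S_c ≈ 0.0312 m

Mid-depth of clay below the ground surface: z = 2 + 3.1/2 = 3.55 m.
Total vertical stress at mid-clay: σ_v = 19.3×2 + 17.4×1.55 = 65.57 kPa.
Pore pressure: u = 9.81×(3.55 − 1.7) = 18.149 kPa.
Initial effective stress: σ'_0 = σ_v − u = 65.57 − 18.149 = 47.421 kPa.
Final effective stress: σ'_f = 47.421 + 47.2 = 94.621 kPa.
σ'_f = 94.621 ≤ σ'_p = 114 kPa, so the clay remains overconsolidated and only the recompression index applies:
S_c = C_r·H/(1+e₀)·log₁₀(σ'_f/σ'_0) = 0.068×3.1/2.03×log₁₀(94.621/47.421)
    = 0.10384 × 0.30002 = 0.03115 m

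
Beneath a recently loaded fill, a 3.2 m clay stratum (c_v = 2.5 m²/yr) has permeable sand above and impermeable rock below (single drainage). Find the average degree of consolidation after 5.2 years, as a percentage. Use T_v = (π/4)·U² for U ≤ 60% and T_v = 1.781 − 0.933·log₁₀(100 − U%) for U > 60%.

U ≈ 96.5 %

Drainage path length: H_d = H = 3.2 m (single drainage).
T_v = c_v·t/H_d² = 2.5×5.2/3.2² = 1.2695.
T_v = 1.2695 corresponds to the U > 60% branch:
U = 1 − 10^((1.781 − T_v)/0.933)/100 = 0.9647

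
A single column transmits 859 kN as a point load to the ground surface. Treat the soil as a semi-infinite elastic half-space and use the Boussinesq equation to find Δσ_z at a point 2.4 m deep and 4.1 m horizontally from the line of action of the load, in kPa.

Boussinesq vertical stress below a point load on an elastic half-space:
Δσ_z = 3P/(2πz²) · [1 + (r/z)²]^(−5/2)
r/z = 4.1/2.4 = 1.7083; [1+(r/z)²]^(−5/2) = 0.032902.
Δσ_z = 3×859/(2π×2.4²) × 0.032902 = 71.205 × 0.032902 = 2.343 kPa

Δσ_z ≈ 2.34 kPa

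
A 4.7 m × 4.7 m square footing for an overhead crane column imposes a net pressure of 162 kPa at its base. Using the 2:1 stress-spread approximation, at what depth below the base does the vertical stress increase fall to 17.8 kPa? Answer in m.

2:1 spreading — at depth z the loaded area has grown by z in each plan dimension:
qB²/(B+z)² = Δσ_z ⇒ z = B(√(q/Δσ_z) − 1) = 4.7×(√(162/17.8) − 1) = 9.479 m

z ≈ 9.48 m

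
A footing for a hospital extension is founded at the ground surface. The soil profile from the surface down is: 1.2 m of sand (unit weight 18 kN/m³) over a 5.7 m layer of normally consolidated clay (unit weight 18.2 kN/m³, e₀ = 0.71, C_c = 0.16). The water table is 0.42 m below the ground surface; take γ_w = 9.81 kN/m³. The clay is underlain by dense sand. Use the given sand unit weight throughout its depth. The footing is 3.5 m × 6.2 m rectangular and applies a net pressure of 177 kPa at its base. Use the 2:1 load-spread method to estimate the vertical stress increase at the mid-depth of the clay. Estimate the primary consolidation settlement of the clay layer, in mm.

S_c ≈ 194 mm

Mid-depth of clay below the ground surface: z = 1.2 + 5.7/2 = 4.05 m.
Total vertical stress at mid-clay: σ_v = 18×1.2 + 18.2×2.85 = 73.47 kPa.
Pore pressure: u = 9.81×(4.05 − 0.42) = 35.61 kPa.
Initial effective stress: σ'_0 = σ_v − u = 73.47 − 35.61 = 37.86 kPa.
Stress increase at mid-clay by the 2:1 spreading method:
Δσ = qBL/((B+z)(L+z)) = 177×3.5×6.2/((3.5+4.05)(6.2+4.05)) = 49.632 kPa
Final effective stress: σ'_f = σ'_0 + Δσ = 37.86 + 49.632 = 87.492 kPa.
Normally consolidated clay, so the full stress increment lies on the virgin compression line:
S_c = C_c·H/(1+e₀)·log₁₀(σ'_f/σ'_0) = 0.16×5.7/(1+0.71)×log₁₀(87.492/37.86)
    = 0.53333 × 0.36379 = 0.194 m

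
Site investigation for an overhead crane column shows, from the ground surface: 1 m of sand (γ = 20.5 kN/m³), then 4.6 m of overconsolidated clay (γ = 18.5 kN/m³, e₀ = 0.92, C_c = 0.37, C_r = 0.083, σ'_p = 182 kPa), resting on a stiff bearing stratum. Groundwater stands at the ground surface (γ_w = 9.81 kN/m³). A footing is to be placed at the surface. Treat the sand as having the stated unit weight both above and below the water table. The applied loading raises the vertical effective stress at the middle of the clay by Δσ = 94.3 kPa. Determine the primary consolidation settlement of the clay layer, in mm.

Mid-depth of clay below the ground surface: z = 1 + 4.6/2 = 3.3 m.
Total vertical stress at mid-clay: σ_v = 20.5×1 + 18.5×2.3 = 63.05 kPa.
Pore pressure: u = 9.81×(3.3 − 0) = 32.373 kPa.
Initial effective stress: σ'_0 = σ_v − u = 63.05 − 32.373 = 30.677 kPa.
Final effective stress: σ'_f = 30.677 + 94.3 = 124.98 kPa.
σ'_f = 124.98 ≤ σ'_p = 182 kPa, so the clay remains overconsolidated and only the recompression index applies:
S_c = C_r·H/(1+e₀)·log₁₀(σ'_f/σ'_0) = 0.083×4.6/1.92×log₁₀(124.98/30.677)
    = 0.19885 × 0.61003 = 0.1213 m

S_c ≈ 121 mm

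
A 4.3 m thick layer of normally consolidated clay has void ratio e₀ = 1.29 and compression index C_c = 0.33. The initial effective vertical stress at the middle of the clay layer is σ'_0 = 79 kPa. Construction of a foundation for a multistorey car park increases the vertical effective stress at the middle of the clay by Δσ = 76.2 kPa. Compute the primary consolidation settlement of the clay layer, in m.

S_c ≈ 0.182 m

Final effective stress: σ'_f = σ'_0 + Δσ = 79 + 76.2 = 155.2 kPa.
Normally consolidated clay, so the full stress increment lies on the virgin compression line:
S_c = C_c·H/(1+e₀)·log₁₀(σ'_f/σ'_0) = 0.33×4.3/(1+1.29)×log₁₀(155.2/79)
    = 0.61965 × 0.29326 = 0.1817 m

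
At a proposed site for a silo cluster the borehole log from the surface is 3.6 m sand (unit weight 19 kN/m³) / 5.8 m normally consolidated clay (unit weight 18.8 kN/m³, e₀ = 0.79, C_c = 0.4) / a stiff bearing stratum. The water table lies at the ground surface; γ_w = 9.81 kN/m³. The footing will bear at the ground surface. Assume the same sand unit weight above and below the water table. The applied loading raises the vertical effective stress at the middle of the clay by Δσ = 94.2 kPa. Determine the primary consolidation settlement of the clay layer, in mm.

S_c ≈ 536 mm

Mid-depth of clay below the ground surface: z = 3.6 + 5.8/2 = 6.5 m.
Total vertical stress at mid-clay: σ_v = 19×3.6 + 18.8×2.9 = 122.92 kPa.
Pore pressure: u = 9.81×(6.5 − 0) = 63.765 kPa.
Initial effective stress: σ'_0 = σ_v − u = 122.92 − 63.765 = 59.155 kPa.
Final effective stress: σ'_f = σ'_0 + Δσ = 59.155 + 94.2 = 153.36 kPa.
Normally consolidated clay, so the full stress increment lies on the virgin compression line:
S_c = C_c·H/(1+e₀)·log₁₀(σ'_f/σ'_0) = 0.4×5.8/(1+0.79)×log₁₀(153.36/59.155)
    = 1.2961 × 0.41372 = 0.5362 m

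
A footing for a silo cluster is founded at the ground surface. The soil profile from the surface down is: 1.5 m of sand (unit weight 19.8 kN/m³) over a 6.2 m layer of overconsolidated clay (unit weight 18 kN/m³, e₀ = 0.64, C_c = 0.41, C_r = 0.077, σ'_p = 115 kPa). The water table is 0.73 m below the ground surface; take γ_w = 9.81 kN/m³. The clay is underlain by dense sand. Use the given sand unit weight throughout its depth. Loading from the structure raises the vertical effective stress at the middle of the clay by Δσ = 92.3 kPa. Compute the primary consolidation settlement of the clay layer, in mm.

S_c ≈ 243 mm

Mid-depth of clay below the ground surface: z = 1.5 + 6.2/2 = 4.6 m.
Total vertical stress at mid-clay: σ_v = 19.8×1.5 + 18×3.1 = 85.5 kPa.
Pore pressure: u = 9.81×(4.6 − 0.73) = 37.965 kPa.
Initial effective stress: σ'_0 = σ_v − u = 85.5 − 37.965 = 47.535 kPa.
Final effective stress: σ'_f = 47.535 + 92.3 = 139.83 kPa.
σ'_f = 139.83 > σ'_p = 115 kPa, so the stress path crosses the preconsolidation pressure — recompression up to σ'_p, then virgin compression beyond:
S_c = H/(1+e₀)·[C_r·log₁₀(σ'_p/σ'_0) + C_c·log₁₀(σ'_f/σ'_p)]
    = 6.2/1.64 × [0.077×log₁₀(115/47.535) + 0.41×log₁₀(139.83/115)]
    = 3.7805 × [0.029544 + 0.03481] = 0.2433 m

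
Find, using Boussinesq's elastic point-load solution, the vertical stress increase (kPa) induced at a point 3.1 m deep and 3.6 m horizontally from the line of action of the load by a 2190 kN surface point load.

Boussinesq vertical stress below a point load on an elastic half-space:
Δσ_z = 3P/(2πz²) · [1 + (r/z)²]^(−5/2)
r/z = 3.6/3.1 = 1.1613; [1+(r/z)²]^(−5/2) = 0.1183.
Δσ_z = 3×2190/(2π×3.1²) × 0.1183 = 108.81 × 0.1183 = 12.87 kPa

Δσ_z ≈ 12.9 kPa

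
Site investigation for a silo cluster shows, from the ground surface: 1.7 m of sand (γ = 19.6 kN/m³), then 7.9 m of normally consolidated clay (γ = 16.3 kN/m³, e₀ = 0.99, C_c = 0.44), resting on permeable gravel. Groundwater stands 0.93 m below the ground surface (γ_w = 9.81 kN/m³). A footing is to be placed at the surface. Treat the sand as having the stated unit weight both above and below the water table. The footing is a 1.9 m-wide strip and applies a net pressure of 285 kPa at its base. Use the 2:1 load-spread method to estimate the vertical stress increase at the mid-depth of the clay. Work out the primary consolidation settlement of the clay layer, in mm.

S_c ≈ 663 mm

Mid-depth of clay below the ground surface: z = 1.7 + 7.9/2 = 5.65 m.
Total vertical stress at mid-clay: σ_v = 19.6×1.7 + 16.3×3.95 = 97.705 kPa.
Pore pressure: u = 9.81×(5.65 − 0.93) = 46.303 kPa.
Initial effective stress: σ'_0 = σ_v − u = 97.705 − 46.303 = 51.402 kPa.
Stress increase at mid-clay by the 2:1 spreading method:
Δσ = qB/(B+z) = 285×1.9/(1.9+5.65) = 71.722 kPa
Final effective stress: σ'_f = σ'_0 + Δσ = 51.402 + 71.722 = 123.12 kPa.
Normally consolidated clay, so the full stress increment lies on the virgin compression line:
S_c = C_c·H/(1+e₀)·log₁₀(σ'_f/σ'_0) = 0.44×7.9/(1+0.99)×log₁₀(123.12/51.402)
    = 1.7467 × 0.37935 = 0.6626 m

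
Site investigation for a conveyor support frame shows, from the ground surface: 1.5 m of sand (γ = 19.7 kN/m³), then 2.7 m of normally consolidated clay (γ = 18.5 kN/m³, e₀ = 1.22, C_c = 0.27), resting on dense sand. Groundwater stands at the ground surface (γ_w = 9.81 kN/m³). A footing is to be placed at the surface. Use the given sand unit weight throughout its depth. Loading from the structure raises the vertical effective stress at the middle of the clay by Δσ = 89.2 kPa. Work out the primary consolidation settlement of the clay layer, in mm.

Mid-depth of clay below the ground surface: z = 1.5 + 2.7/2 = 2.85 m.
Total vertical stress at mid-clay: σ_v = 19.7×1.5 + 18.5×1.35 = 54.525 kPa.
Pore pressure: u = 9.81×(2.85 − 0) = 27.959 kPa.
Initial effective stress: σ'_0 = σ_v − u = 54.525 − 27.959 = 26.566 kPa.
Final effective stress: σ'_f = σ'_0 + Δσ = 26.566 + 89.2 = 115.77 kPa.
Normally consolidated clay, so the full stress increment lies on the virgin compression line:
S_c = C_c·H/(1+e₀)·log₁₀(σ'_f/σ'_0) = 0.27×2.7/(1+1.22)×log₁₀(115.77/26.566)
    = 0.32838 × 0.63927 = 0.2099 m

S_c ≈ 210 mm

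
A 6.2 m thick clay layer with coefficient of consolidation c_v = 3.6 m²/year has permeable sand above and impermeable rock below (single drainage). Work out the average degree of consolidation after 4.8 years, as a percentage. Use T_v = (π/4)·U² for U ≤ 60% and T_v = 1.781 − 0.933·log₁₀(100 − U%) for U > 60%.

Drainage path length: H_d = H = 6.2 m (single drainage).
T_v = c_v·t/H_d² = 3.6×4.8/6.2² = 0.44953.
T_v = 0.44953 corresponds to the U > 60% branch:
U = 1 − 10^((1.781 − T_v)/0.933)/100 = 0.7326

U ≈ 73.3 %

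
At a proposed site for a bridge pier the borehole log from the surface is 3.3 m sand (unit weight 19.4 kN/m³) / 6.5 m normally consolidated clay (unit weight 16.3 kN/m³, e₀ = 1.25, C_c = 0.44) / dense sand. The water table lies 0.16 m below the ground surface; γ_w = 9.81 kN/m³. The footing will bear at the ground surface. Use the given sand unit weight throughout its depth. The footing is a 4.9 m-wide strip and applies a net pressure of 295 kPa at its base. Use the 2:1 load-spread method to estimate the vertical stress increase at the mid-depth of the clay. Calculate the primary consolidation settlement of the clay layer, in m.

S_c ≈ 0.663 m

Mid-depth of clay below the ground surface: z = 3.3 + 6.5/2 = 6.55 m.
Total vertical stress at mid-clay: σ_v = 19.4×3.3 + 16.3×3.25 = 117 kPa.
Pore pressure: u = 9.81×(6.55 − 0.16) = 62.686 kPa.
Initial effective stress: σ'_0 = σ_v − u = 117 − 62.686 = 54.314 kPa.
Stress increase at mid-clay by the 2:1 spreading method:
Δσ = qB/(B+z) = 295×4.9/(4.9+6.55) = 126.24 kPa
Final effective stress: σ'_f = σ'_0 + Δσ = 54.314 + 126.24 = 180.55 kPa.
Normally consolidated clay, so the full stress increment lies on the virgin compression line:
S_c = C_c·H/(1+e₀)·log₁₀(σ'_f/σ'_0) = 0.44×6.5/(1+1.25)×log₁₀(180.55/54.314)
    = 1.2711 × 0.52169 = 0.6631 m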